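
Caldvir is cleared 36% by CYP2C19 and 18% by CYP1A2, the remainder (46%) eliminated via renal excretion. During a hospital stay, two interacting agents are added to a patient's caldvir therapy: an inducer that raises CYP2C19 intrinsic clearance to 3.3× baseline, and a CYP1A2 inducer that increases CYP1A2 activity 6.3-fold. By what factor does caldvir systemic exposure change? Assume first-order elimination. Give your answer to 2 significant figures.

0.36

CYP2C19: 0.36 × 3.3 = 1.188
CYP1A2: 0.18 × 6.3 = 1.134
Other: 0.46 (unchanged)
New clearance relative to baseline: 1.188 + 1.134 + 0.46 = 2.782.
Because systemic exposure varies inversely with clearance, the combined effect is 1 / 2.782 = 0.36.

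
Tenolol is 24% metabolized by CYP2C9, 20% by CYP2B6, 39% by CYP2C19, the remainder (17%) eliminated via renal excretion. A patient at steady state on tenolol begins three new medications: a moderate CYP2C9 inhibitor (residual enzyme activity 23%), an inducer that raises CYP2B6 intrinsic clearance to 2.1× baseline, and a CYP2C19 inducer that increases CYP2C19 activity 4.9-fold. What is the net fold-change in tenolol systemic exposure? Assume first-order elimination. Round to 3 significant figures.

0.391

The CYP2C9 pathway (24% of clearance) drops to 0.23× activity: 0.24 × 0.23 = 0.0552.
The CYP2B6 pathway (20% of clearance) increases to 2.1× activity: 0.2 × 2.1 = 0.42.
The CYP2C19 pathway (39% of clearance) increases to 4.9× activity: 0.39 × 4.9 = 1.911.
The remaining 17% of clearance is unaffected.
CL_new/CL_old = 0.0552 + 0.42 + 1.911 + 0.17 = 2.5562.
Because systemic exposure varies inversely with clearance, the combined effect is 1 / 2.5562 = 0.391.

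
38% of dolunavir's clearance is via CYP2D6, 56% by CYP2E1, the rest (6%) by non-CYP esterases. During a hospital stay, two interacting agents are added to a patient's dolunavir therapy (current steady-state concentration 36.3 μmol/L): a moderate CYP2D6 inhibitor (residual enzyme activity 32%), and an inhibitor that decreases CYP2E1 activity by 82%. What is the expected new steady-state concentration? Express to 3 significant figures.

CYP2D6: 0.38 × 0.32 = 0.1216
CYP2E1: 0.56 × 0.18 = 0.1008
Other: 0.06 (unchanged)
Relative clearance = 0.1216 + 0.1008 + 0.06 = 0.2824.
New steady-state concentration = 36.3 / 0.2824 = 129 μmol/L (concentration scales inversely with clearance).

129 μmol/L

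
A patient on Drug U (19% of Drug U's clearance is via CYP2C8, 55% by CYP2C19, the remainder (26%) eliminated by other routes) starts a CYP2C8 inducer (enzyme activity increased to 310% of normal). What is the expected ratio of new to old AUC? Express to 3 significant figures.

0.715

CYP2C8: 0.19 × 3.1 = 0.589
CYP2C19: 0.55 (unchanged)
Other: 0.26 (unchanged)
Relative clearance = 0.589 + 0.55 + 0.26 = 1.399.
Since AUC ∝ 1/CL, the ratio is 1 / 1.399 = 0.715.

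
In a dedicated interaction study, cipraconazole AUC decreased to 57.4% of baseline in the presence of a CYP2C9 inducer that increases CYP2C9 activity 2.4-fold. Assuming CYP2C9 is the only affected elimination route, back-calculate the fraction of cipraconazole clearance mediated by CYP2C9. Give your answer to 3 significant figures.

Let fm be the CYP2C9 fraction. New clearance relative to baseline = fm × 2.4 + (1 − fm).
AUC ratio = 1 / (new CL fraction), so new CL fraction = 1 / 0.574 = 1.742.
fm × 2.4 + 1 − fm = 1.742  ⇒  fm × (2.4 − 1) = 0.7422  ⇒  fm = 0.530.

0.530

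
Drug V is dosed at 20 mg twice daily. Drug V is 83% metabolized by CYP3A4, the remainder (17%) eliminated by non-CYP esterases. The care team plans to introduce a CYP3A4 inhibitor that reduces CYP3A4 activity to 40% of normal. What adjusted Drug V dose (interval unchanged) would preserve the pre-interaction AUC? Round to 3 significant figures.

The CYP3A4 pathway (83% of clearance) falls to 0.4× activity: 0.83 × 0.4 = 0.332.
The remaining 17% of clearance is unaffected.
New clearance relative to baseline: 0.332 + 0.17 = 0.502.
Css,avg = (dose rate)/CL, so holding Css fixed requires dose ∝ CL: 20 × 0.502 = 10.0 mg.

10.0 mg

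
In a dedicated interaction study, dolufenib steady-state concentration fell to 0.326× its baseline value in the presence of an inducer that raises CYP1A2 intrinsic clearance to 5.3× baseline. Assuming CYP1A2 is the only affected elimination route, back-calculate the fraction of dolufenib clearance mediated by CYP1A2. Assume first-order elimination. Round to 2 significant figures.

Let fm be the CYP1A2 fraction. New clearance relative to baseline = fm × 5.3 + (1 − fm).
Steady-state concentration ratio = 1 / (new CL fraction), so new CL fraction = 1 / 0.326 = 3.067.
fm × 5.3 + 1 − fm = 3.067  ⇒  fm × (5.3 − 1) = 2.067  ⇒  fm = 0.48.

0.48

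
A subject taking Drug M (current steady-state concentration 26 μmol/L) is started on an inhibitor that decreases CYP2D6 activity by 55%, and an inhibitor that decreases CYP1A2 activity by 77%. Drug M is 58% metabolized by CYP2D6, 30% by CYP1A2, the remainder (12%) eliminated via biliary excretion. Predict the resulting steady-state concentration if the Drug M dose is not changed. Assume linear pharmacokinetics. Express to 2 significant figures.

58 μmol/L

The CYP2D6 pathway (58% of clearance) is reduced to 0.45× activity: 0.58 × 0.45 = 0.261.
The CYP1A2 pathway (30% of clearance) falls to 0.23× activity: 0.3 × 0.23 = 0.069.
Non-CYP routes (12%) are unchanged.
Relative clearance = 0.261 + 0.069 + 0.12 = 0.45.
New steady-state concentration = 26 / 0.45 = 58 μmol/L (concentration scales inversely with clearance).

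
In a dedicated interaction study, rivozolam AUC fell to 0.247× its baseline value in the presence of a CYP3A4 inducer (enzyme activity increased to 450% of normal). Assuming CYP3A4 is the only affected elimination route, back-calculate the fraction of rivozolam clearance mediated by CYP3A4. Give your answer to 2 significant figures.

0.87

CL'/CL = 1 / 0.247 = 4.049
4.5·fm + (1 − fm) = 4.049
fm = (4.049 − 1) / (4.5 − 1) = 0.87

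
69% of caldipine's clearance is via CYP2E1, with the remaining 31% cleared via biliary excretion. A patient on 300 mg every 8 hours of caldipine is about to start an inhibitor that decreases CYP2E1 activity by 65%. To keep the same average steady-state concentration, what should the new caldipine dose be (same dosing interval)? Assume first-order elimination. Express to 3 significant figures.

The CYP2E1 pathway (69% of clearance) falls to 0.35× activity: 0.69 × 0.35 = 0.2415.
Non-CYP routes (31%) are unchanged.
New clearance relative to baseline: 0.2415 + 0.31 = 0.5515.
Css,avg = (dose rate)/CL, so holding Css fixed requires dose ∝ CL: 300 × 0.5515 = 165 mg.

165 mg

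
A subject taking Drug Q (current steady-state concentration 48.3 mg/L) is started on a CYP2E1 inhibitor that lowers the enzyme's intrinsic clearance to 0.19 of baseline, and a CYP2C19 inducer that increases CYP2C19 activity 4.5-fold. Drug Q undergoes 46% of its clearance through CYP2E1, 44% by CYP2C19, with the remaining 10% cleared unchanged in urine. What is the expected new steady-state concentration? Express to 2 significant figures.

The CYP2E1 pathway (46% of clearance) drops to 0.19× activity: 0.46 × 0.19 = 0.0874.
The CYP2C19 pathway (44% of clearance) increases to 4.5× activity: 0.44 × 4.5 = 1.98.
The remaining 10% of clearance is unaffected.
New clearance relative to baseline: 0.0874 + 1.98 + 0.1 = 2.1674.
New steady-state concentration = 48.3 / 2.1674 = 22 mg/L (concentration scales inversely with clearance).

22 mg/L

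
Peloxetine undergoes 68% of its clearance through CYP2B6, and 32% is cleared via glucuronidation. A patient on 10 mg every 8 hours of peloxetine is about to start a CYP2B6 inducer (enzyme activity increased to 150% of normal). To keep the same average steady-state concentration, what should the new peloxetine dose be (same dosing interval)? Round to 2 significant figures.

13 mg

CYP2B6: 0.68 × 1.5 = 1.02
Other: 0.32 (unchanged)
CL_new/CL_old = 1.02 + 0.32 = 1.34.
To maintain the same steady-state level, dose must scale with clearance: new dose = 10 × 1.34 = 13 mg.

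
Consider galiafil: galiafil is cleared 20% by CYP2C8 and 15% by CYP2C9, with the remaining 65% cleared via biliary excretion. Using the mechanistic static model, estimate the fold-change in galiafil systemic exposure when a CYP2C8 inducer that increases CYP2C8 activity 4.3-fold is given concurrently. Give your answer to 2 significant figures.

CYP2C8: 0.2 × 4.3 = 0.86
CYP2C9: 0.15 (unchanged)
Other: 0.65 (unchanged)
New clearance relative to baseline: 0.86 + 0.15 + 0.65 = 1.66.
Systemic exposure is inversely proportional to clearance, so the fold-change is 1 / 1.66 = 0.60.

0.60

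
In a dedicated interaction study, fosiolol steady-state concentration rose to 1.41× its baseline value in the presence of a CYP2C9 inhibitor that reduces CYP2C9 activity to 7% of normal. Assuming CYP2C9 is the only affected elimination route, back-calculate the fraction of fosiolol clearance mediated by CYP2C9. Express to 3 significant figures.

Call the CYP2C9 fraction fm. After the interaction, CL_new/CL_old = fm × 0.07 + (1 − fm).
Steady-state concentration ratio = 1 / (new CL fraction), so new CL fraction = 1 / 1.41 = 0.7092.
fm × 0.07 + 1 − fm = 0.7092  ⇒  fm × (0.07 − 1) = −0.2908  ⇒  fm = 0.313.

0.313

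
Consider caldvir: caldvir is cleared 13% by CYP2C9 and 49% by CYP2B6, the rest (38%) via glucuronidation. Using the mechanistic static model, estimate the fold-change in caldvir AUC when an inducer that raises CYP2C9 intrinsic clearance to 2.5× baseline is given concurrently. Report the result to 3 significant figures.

The CYP2C9 pathway (13% of clearance) increases to 2.5× activity: 0.13 × 2.5 = 0.325.
CYP2B6 (49%) and the residual 38% are unaffected.
Relative clearance = 0.325 + 0.49 + 0.38 = 1.195.
AUC ratio = CL_old/CL_new = 1 / 1.195 = 0.837.

0.837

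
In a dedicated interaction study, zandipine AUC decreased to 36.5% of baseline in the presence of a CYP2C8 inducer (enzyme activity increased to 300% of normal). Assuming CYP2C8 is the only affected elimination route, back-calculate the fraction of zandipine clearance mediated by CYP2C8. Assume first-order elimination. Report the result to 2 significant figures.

0.87

Let x = fm,CYP2C8. Because AUC ∝ 1/CL, relative clearance rose to 1/0.365 = 2.74.
Only the CYP2C8 route changed, so 2.74 = x·3 + (1 − x), giving x = 0.87.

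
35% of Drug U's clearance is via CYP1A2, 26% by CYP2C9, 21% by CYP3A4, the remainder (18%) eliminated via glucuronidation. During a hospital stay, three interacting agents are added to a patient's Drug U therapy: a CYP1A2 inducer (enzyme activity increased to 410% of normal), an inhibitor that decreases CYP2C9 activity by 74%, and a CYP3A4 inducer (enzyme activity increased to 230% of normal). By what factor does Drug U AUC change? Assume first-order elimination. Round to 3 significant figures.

0.462

The CYP1A2 pathway (35% of clearance) rises to 4.1× activity: 0.35 × 4.1 = 1.435.
The CYP2C9 pathway (26% of clearance) drops to 0.26× activity: 0.26 × 0.26 = 0.0676.
The CYP3A4 pathway (21% of clearance) is boosted to 2.3× activity: 0.21 × 2.3 = 0.483.
Non-CYP routes (18%) are unchanged.
Relative clearance = 1.435 + 0.0676 + 0.483 + 0.18 = 2.1656.
Because AUC varies inversely with clearance, the combined effect is 1 / 2.1656 = 0.462.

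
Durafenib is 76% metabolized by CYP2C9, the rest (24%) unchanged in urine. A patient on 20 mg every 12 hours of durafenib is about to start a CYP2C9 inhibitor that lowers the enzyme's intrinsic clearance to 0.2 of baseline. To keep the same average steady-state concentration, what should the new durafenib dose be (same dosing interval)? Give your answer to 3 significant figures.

7.84 mg

CYP2C9: 0.76 × 0.2 = 0.152
Other: 0.24 (unchanged)
New clearance relative to baseline: 0.152 + 0.24 = 0.392.
Exposure is unchanged when dose changes in proportion to clearance. New dose = 20 mg × 0.392 = 7.84 mg.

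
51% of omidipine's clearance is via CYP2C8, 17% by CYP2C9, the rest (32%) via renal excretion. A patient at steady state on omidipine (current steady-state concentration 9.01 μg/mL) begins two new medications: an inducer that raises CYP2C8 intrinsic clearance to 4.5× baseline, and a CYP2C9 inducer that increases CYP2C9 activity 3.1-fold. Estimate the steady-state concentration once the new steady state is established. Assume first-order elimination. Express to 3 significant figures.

CYP2C8: 0.51 × 4.5 = 2.295
CYP2C9: 0.17 × 3.1 = 0.527
Other: 0.32 (unchanged)
New clearance relative to baseline: 2.295 + 0.527 + 0.32 = 3.142.
New steady-state concentration = 9.01 / 3.142 = 2.87 μg/mL (concentration scales inversely with clearance).

2.87 μg/mL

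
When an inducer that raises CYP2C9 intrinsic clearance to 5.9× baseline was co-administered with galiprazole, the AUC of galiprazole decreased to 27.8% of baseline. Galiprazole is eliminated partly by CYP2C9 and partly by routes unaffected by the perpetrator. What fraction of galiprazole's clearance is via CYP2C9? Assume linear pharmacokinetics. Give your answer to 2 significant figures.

CL'/CL = 1 / 0.278 = 3.597
5.9·fm + (1 − fm) = 3.597
fm = (3.597 − 1) / (5.9 − 1) = 0.53

0.53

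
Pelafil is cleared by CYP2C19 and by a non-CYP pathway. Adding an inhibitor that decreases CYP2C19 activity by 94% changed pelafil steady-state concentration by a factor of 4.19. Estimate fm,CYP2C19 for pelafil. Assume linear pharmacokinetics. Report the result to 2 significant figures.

Write x for the fraction cleared via CYP2C19. The observed steady-state concentration change means clearance fell to 1/4.19 = 0.2387 of baseline.
Only the CYP2C19 route changed, so 0.2387 = x·0.06 + (1 − x), giving x = 0.81.

0.81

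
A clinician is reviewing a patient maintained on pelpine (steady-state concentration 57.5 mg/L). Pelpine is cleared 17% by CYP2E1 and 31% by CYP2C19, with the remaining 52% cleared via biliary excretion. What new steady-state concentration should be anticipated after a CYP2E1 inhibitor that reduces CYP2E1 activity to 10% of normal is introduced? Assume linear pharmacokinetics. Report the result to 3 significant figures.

67.9 mg/L

The CYP2E1 pathway (17% of clearance) drops to 0.1× activity: 0.17 × 0.1 = 0.017.
CYP2C19 (31%) and the residual 52% are unaffected.
Relative clearance = 0.017 + 0.31 + 0.52 = 0.847.
Steady-state concentration ∝ 1/CL, so new value = 57.5 / 0.847 = 67.9 mg/L.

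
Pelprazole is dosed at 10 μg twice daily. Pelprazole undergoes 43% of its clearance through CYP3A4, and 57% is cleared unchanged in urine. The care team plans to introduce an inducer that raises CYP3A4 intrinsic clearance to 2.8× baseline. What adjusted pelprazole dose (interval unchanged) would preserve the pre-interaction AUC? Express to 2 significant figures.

The CYP3A4 pathway (43% of clearance) increases to 2.8× activity: 0.43 × 2.8 = 1.204.
The remaining 57% of clearance is unaffected.
Relative clearance = 1.204 + 0.57 = 1.774.
Exposure is unchanged when dose changes in proportion to clearance. New dose = 10 μg × 1.774 = 18 μg.

18 μg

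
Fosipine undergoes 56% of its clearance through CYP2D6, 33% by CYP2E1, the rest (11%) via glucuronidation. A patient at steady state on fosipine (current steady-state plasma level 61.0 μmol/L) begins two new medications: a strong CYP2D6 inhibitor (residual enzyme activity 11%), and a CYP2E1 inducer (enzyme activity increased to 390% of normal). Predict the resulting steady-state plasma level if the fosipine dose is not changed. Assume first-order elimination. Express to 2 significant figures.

42 μmol/L

The CYP2D6 pathway (56% of clearance) is reduced to 0.11× activity: 0.56 × 0.11 = 0.0616.
The CYP2E1 pathway (33% of clearance) increases to 3.9× activity: 0.33 × 3.9 = 1.287.
The remaining 11% of clearance is unaffected.
CL_new/CL_old = 0.0616 + 1.287 + 0.11 = 1.4586.
New steady-state plasma level = 61.0 / 1.4586 = 42 μmol/L (concentration scales inversely with clearance).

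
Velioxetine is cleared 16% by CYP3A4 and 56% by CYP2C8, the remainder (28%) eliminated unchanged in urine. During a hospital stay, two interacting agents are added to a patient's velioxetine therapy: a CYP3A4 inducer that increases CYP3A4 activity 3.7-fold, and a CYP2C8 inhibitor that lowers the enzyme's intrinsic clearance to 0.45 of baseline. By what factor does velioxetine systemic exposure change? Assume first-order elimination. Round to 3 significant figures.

0.890

The CYP3A4 pathway (16% of clearance) is boosted to 3.7× activity: 0.16 × 3.7 = 0.592.
The CYP2C8 pathway (56% of clearance) falls to 0.45× activity: 0.56 × 0.45 = 0.252.
Non-CYP routes (28%) are unchanged.
Relative clearance = 0.592 + 0.252 + 0.28 = 1.124.
Net systemic exposure ratio = 1 / 1.124 = 0.890.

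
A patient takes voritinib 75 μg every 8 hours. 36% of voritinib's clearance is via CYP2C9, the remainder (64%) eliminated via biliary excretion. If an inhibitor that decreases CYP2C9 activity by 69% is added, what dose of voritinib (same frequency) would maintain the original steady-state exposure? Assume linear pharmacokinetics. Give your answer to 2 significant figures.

56 μg

The CYP2C9 pathway (36% of clearance) falls to 0.31× activity: 0.36 × 0.31 = 0.1116.
The remaining 64% of clearance is unaffected.
Relative clearance = 0.1116 + 0.64 = 0.7516.
To maintain the same steady-state level, dose must scale with clearance: new dose = 75 × 0.7516 = 56 μg.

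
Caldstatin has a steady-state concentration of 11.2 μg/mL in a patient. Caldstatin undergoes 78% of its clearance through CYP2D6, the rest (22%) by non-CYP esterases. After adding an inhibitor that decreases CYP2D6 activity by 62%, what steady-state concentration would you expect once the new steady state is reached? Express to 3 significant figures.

21.7 μg/mL

The CYP2D6 pathway (78% of clearance) drops to 0.38× activity: 0.78 × 0.38 = 0.2964.
The remaining 22% of clearance is unaffected.
Relative clearance = 0.2964 + 0.22 = 0.5164.
Steady-state concentration ∝ 1/CL, so new value = 11.2 / 0.5164 = 21.7 μg/mL.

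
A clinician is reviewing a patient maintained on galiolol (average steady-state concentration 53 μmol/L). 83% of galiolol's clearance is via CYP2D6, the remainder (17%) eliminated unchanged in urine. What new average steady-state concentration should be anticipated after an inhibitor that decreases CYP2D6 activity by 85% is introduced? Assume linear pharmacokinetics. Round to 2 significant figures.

1.8 × 10² μmol/L

CYP2D6: 0.83 × 0.15 = 0.1245
Other: 0.17 (unchanged)
New clearance relative to baseline: 0.1245 + 0.17 = 0.2945.
With dosing unchanged, average steady-state concentration scales as 1/CL: 53 / 0.2945 = 1.8 × 10² μmol/L.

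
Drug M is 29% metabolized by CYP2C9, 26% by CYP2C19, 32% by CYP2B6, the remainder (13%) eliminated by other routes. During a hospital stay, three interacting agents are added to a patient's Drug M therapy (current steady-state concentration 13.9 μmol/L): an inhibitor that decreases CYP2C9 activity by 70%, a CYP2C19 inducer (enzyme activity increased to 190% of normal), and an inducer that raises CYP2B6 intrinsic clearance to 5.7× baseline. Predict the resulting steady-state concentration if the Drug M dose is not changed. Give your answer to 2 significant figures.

5.5 μmol/L

CYP2C9: 0.29 × 0.3 = 0.087
CYP2C19: 0.26 × 1.9 = 0.494
CYP2B6: 0.32 × 5.7 = 1.824
Other: 0.13 (unchanged)
New clearance relative to baseline: 0.087 + 0.494 + 1.824 + 0.13 = 2.535.
New steady-state concentration = 13.9 / 2.535 = 5.5 μmol/L (concentration scales inversely with clearance).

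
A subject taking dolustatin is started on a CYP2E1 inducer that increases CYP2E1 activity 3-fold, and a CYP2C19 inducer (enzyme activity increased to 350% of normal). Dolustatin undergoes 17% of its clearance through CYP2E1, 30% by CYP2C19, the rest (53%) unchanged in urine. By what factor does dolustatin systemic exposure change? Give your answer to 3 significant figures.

The CYP2E1 pathway (17% of clearance) increases to 3× activity: 0.17 × 3 = 0.51.
The CYP2C19 pathway (30% of clearance) increases to 3.5× activity: 0.3 × 3.5 = 1.05.
The remaining 53% of clearance is unaffected.
New clearance relative to baseline: 0.51 + 1.05 + 0.53 = 2.09.
Net systemic exposure ratio = 1 / 2.09 = 0.478.

0.478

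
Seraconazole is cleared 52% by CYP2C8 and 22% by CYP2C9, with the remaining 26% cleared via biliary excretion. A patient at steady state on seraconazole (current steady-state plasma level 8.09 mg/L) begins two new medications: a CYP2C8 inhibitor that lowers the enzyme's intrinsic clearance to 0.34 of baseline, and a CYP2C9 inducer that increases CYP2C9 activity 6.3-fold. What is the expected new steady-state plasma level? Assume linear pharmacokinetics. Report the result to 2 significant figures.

4.4 mg/L

The CYP2C8 pathway (52% of clearance) is reduced to 0.34× activity: 0.52 × 0.34 = 0.1768.
The CYP2C9 pathway (22% of clearance) increases to 6.3× activity: 0.22 × 6.3 = 1.386.
The remaining 26% of clearance is unaffected.
New clearance relative to baseline: 0.1768 + 1.386 + 0.26 = 1.8228.
New steady-state plasma level = 8.09 / 1.8228 = 4.4 mg/L (concentration scales inversely with clearance).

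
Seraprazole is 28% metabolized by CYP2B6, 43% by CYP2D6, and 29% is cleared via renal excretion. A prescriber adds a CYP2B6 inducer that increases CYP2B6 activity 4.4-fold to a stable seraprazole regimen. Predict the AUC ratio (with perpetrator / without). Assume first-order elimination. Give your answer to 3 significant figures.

The CYP2B6 pathway (28% of clearance) is boosted to 4.4× activity: 0.28 × 4.4 = 1.232.
CYP2D6 (43%) and the residual 29% are unaffected.
Relative clearance = 1.232 + 0.43 + 0.29 = 1.952.
AUC is inversely proportional to clearance, so the fold-change is 1 / 1.952 = 0.512.

0.512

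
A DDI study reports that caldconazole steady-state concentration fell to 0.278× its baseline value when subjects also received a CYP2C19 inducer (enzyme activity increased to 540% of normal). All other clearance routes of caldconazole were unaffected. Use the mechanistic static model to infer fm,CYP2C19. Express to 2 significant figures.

CL'/CL = 1 / 0.278 = 3.597
5.4·fm + (1 − fm) = 3.597
fm = (3.597 − 1) / (5.4 − 1) = 0.59

0.59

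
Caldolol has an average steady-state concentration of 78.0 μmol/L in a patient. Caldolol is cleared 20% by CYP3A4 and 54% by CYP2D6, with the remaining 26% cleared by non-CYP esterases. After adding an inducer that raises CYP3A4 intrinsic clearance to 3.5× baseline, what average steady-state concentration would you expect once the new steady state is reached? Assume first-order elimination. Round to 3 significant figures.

52.0 μmol/L

The CYP3A4 pathway (20% of clearance) increases to 3.5× activity: 0.2 × 3.5 = 0.7.
CYP2D6 (54%) and the residual 26% are unaffected.
CL_new/CL_old = 0.7 + 0.54 + 0.26 = 1.5.
Average steady-state concentration ∝ 1/CL, so new value = 78.0 / 1.5 = 52.0 μmol/L.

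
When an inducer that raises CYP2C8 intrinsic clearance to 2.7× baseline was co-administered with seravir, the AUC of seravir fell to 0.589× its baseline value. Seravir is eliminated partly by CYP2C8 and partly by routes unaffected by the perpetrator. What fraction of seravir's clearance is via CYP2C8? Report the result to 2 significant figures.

Let fm be the CYP2C8 fraction. New clearance relative to baseline = fm × 2.7 + (1 − fm).
AUC ratio = 1 / (new CL fraction), so new CL fraction = 1 / 0.589 = 1.698.
fm × 2.7 + 1 − fm = 1.698  ⇒  fm × (2.7 − 1) = 0.6978  ⇒  fm = 0.41.

0.41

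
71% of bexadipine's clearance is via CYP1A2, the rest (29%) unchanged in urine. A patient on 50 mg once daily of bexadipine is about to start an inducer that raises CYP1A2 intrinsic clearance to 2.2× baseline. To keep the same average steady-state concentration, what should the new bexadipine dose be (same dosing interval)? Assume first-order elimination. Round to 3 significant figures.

92.6 mg

The CYP1A2 pathway (71% of clearance) is boosted to 2.2× activity: 0.71 × 2.2 = 1.562.
The remaining 29% of clearance is unaffected.
New clearance relative to baseline: 1.562 + 0.29 = 1.852.
Css,avg = (dose rate)/CL, so holding Css fixed requires dose ∝ CL: 50 × 1.852 = 92.6 mg.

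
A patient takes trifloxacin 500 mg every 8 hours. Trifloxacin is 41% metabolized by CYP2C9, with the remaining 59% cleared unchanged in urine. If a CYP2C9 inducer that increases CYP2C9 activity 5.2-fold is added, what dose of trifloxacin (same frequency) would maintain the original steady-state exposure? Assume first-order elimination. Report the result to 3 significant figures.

1.36 × 10³ mg

The CYP2C9 pathway (41% of clearance) is boosted to 5.2× activity: 0.41 × 5.2 = 2.132.
Non-CYP routes (59%) are unchanged.
Relative clearance = 2.132 + 0.59 = 2.722.
Css,avg = (dose rate)/CL, so holding Css fixed requires dose ∝ CL: 500 × 2.722 = 1.36 × 10³ mg.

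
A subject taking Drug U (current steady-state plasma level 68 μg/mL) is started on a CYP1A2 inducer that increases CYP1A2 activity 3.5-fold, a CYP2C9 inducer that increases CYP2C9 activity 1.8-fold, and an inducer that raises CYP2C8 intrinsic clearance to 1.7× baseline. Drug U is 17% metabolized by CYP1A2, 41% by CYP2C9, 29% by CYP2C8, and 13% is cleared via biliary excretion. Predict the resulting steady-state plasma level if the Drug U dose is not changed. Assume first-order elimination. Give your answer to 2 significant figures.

The CYP1A2 pathway (17% of clearance) is boosted to 3.5× activity: 0.17 × 3.5 = 0.595.
The CYP2C9 pathway (41% of clearance) increases to 1.8× activity: 0.41 × 1.8 = 0.738.
The CYP2C8 pathway (29% of clearance) increases to 1.7× activity: 0.29 × 1.7 = 0.493.
Non-CYP routes (13%) are unchanged.
New clearance relative to baseline: 0.595 + 0.738 + 0.493 + 0.13 = 1.956.
Dividing the baseline by the relative clearance: 68 / 1.956 = 35 μg/mL.

35 μg/mL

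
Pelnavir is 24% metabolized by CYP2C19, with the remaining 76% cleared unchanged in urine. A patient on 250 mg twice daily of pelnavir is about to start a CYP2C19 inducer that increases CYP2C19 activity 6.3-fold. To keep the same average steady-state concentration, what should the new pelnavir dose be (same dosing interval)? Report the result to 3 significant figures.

568 mg

The CYP2C19 pathway (24% of clearance) rises to 6.3× activity: 0.24 × 6.3 = 1.512.
Non-CYP routes (76%) are unchanged.
CL_new/CL_old = 1.512 + 0.76 = 2.272.
Css,avg = (dose rate)/CL, so holding Css fixed requires dose ∝ CL: 250 × 2.272 = 568 mg.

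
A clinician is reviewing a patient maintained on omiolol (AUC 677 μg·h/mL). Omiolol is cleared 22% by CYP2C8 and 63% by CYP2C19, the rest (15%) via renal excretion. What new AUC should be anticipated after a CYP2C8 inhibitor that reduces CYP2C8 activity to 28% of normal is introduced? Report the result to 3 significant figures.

804 μg·h/mL

The CYP2C8 pathway (22% of clearance) drops to 0.28× activity: 0.22 × 0.28 = 0.0616.
CYP2C19 (63%) and the residual 15% are unaffected.
New clearance relative to baseline: 0.0616 + 0.63 + 0.15 = 0.8416.
New AUC = baseline ÷ relative clearance = 677 / 0.8416 = 804 μg·h/mL.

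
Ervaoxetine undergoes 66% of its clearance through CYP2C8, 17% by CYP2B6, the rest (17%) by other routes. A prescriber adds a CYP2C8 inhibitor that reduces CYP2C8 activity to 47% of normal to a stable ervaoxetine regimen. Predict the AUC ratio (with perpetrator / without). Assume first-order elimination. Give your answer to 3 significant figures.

1.54

CYP2C8: 0.66 × 0.47 = 0.3102
CYP2B6: 0.17 (unchanged)
Other: 0.17 (unchanged)
Relative clearance = 0.3102 + 0.17 + 0.17 = 0.6502.
Since AUC ∝ 1/CL, the ratio is 1 / 0.6502 = 1.54.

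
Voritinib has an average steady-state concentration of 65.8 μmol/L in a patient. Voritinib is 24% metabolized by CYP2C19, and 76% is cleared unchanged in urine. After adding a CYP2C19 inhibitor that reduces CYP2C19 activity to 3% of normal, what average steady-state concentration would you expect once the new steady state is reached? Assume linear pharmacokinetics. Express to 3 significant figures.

85.8 μmol/L

The CYP2C19 pathway (24% of clearance) is reduced to 0.03× activity: 0.24 × 0.03 = 0.0072.
The remaining 76% of clearance is unaffected.
New clearance relative to baseline: 0.0072 + 0.76 = 0.7672.
With dosing unchanged, average steady-state concentration scales as 1/CL: 65.8 / 0.7672 = 85.8 μmol/L.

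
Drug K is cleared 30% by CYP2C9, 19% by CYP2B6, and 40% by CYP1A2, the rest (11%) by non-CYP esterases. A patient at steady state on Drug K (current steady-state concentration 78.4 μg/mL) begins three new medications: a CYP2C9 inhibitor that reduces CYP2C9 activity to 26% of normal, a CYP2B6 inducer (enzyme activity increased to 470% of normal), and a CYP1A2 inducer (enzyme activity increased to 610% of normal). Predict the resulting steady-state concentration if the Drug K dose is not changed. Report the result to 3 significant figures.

The CYP2C9 pathway (30% of clearance) drops to 0.26× activity: 0.3 × 0.26 = 0.078.
The CYP2B6 pathway (19% of clearance) rises to 4.7× activity: 0.19 × 4.7 = 0.893.
The CYP1A2 pathway (40% of clearance) is boosted to 6.1× activity: 0.4 × 6.1 = 2.44.
Non-CYP routes (11%) are unchanged.
New clearance relative to baseline: 0.078 + 0.893 + 2.44 + 0.11 = 3.521.
New steady-state concentration = 78.4 / 3.521 = 22.3 μg/mL (concentration scales inversely with clearance).

22.3 μg/mL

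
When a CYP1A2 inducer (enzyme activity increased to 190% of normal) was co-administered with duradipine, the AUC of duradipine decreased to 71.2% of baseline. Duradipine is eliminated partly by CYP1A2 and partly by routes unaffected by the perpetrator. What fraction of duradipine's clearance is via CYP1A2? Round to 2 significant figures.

CL'/CL = 1 / 0.712 = 1.404
1.9·fm + (1 − fm) = 1.404
fm = (1.404 − 1) / (1.9 − 1) = 0.45

0.45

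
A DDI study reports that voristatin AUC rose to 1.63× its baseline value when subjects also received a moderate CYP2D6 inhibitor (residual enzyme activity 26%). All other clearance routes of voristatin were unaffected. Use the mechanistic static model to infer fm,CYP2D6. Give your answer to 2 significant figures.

0.52

Call the CYP2D6 fraction fm. After the interaction, CL_new/CL_old = fm × 0.26 + (1 − fm).
AUC ratio = 1 / (new CL fraction), so new CL fraction = 1 / 1.63 = 0.6135.
fm × 0.26 + 1 − fm = 0.6135  ⇒  fm × (0.26 − 1) = −0.3865  ⇒  fm = 0.52.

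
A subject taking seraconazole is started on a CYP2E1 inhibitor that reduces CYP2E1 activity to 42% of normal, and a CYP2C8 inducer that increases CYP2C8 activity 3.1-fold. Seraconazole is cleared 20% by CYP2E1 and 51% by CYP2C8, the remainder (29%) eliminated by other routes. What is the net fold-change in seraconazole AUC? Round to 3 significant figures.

0.512

CYP2E1: 0.2 × 0.42 = 0.084
CYP2C8: 0.51 × 3.1 = 1.581
Other: 0.29 (unchanged)
Relative clearance = 0.084 + 1.581 + 0.29 = 1.955.
Because AUC varies inversely with clearance, the combined effect is 1 / 1.955 = 0.512.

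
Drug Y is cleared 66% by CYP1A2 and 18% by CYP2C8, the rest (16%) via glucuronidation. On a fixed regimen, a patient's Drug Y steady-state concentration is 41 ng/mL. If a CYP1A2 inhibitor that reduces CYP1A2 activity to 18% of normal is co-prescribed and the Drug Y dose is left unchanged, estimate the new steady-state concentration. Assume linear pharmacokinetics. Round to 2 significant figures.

89 ng/mL

The CYP1A2 pathway (66% of clearance) falls to 0.18× activity: 0.66 × 0.18 = 0.1188.
CYP2C8 (18%) and the residual 16% are unaffected.
New clearance relative to baseline: 0.1188 + 0.18 + 0.16 = 0.4588.
Steady-state concentration ∝ 1/CL, so new value = 41 / 0.4588 = 89 ng/mL.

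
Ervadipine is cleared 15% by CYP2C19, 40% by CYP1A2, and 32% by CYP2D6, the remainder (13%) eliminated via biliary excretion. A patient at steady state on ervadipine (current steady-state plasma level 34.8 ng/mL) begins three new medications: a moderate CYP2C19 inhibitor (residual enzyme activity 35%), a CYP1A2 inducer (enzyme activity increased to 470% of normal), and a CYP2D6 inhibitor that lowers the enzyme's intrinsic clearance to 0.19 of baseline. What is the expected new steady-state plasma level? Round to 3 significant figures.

16.4 ng/mL

The CYP2C19 pathway (15% of clearance) is reduced to 0.35× activity: 0.15 × 0.35 = 0.0525.
The CYP1A2 pathway (40% of clearance) rises to 4.7× activity: 0.4 × 4.7 = 1.88.
The CYP2D6 pathway (32% of clearance) drops to 0.19× activity: 0.32 × 0.19 = 0.0608.
Non-CYP routes (13%) are unchanged.
Relative clearance = 0.0525 + 1.88 + 0.0608 + 0.13 = 2.1233.
New steady-state plasma level = 34.8 / 2.1233 = 16.4 ng/mL (concentration scales inversely with clearance).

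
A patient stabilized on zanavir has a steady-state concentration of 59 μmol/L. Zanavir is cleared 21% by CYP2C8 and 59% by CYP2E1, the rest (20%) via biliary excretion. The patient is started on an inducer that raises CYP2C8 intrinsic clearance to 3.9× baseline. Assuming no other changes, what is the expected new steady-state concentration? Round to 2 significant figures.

37 μmol/L

The CYP2C8 pathway (21% of clearance) rises to 3.9× activity: 0.21 × 3.9 = 0.819.
CYP2E1 (59%) and the residual 20% are unaffected.
New clearance relative to baseline: 0.819 + 0.59 + 0.2 = 1.609.
Steady-state concentration ∝ 1/CL, so new value = 59 / 1.609 = 37 μmol/L.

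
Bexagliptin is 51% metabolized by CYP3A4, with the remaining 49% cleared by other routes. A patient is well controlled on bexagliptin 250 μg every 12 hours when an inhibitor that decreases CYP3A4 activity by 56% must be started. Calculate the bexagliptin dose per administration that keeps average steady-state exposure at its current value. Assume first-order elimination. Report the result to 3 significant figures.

The CYP3A4 pathway (51% of clearance) is reduced to 0.44× activity: 0.51 × 0.44 = 0.2244.
The remaining 49% of clearance is unaffected.
CL_new/CL_old = 0.2244 + 0.49 = 0.7144.
To maintain the same steady-state level, dose must scale with clearance: new dose = 250 × 0.7144 = 179 μg.

179 μg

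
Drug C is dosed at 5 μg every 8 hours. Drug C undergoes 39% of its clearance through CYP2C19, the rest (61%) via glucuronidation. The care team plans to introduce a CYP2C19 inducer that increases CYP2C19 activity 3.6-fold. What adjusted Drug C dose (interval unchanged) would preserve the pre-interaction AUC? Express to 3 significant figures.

10.1 μg

CYP2C19: 0.39 × 3.6 = 1.404
Other: 0.61 (unchanged)
New clearance relative to baseline: 1.404 + 0.61 = 2.014.
Css,avg = (dose rate)/CL, so holding Css fixed requires dose ∝ CL: 5 × 2.014 = 10.1 μg.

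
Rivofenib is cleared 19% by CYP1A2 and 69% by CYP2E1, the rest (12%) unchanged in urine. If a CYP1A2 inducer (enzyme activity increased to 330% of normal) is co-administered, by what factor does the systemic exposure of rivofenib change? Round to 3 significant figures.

The CYP1A2 pathway (19% of clearance) increases to 3.3× activity: 0.19 × 3.3 = 0.627.
CYP2E1 (69%) and the residual 12% are unaffected.
Relative clearance = 0.627 + 0.69 + 0.12 = 1.437.
Systemic exposure is inversely proportional to clearance, so the fold-change is 1 / 1.437 = 0.696.

0.696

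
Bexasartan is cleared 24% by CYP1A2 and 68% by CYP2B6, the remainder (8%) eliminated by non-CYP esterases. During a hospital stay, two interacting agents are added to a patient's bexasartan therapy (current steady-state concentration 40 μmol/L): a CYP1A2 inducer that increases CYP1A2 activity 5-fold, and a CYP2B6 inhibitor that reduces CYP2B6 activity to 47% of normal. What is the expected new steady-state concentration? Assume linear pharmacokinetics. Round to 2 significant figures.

The CYP1A2 pathway (24% of clearance) rises to 5× activity: 0.24 × 5 = 1.2.
The CYP2B6 pathway (68% of clearance) drops to 0.47× activity: 0.68 × 0.47 = 0.3196.
The remaining 8% of clearance is unaffected.
New clearance relative to baseline: 1.2 + 0.3196 + 0.08 = 1.5996.
Steady-state concentration ∝ 1/CL: new value = 40 / 1.5996 = 25 μmol/L.

25 μmol/L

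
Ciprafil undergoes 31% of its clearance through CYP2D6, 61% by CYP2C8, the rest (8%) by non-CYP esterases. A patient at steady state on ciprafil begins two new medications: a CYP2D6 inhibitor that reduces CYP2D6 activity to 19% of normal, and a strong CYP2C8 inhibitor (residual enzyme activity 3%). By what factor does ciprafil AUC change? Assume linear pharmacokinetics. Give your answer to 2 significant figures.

6.4

CYP2D6: 0.31 × 0.19 = 0.0589
CYP2C8: 0.61 × 0.03 = 0.0183
Other: 0.08 (unchanged)
CL_new/CL_old = 0.0589 + 0.0183 + 0.08 = 0.1572.
AUC ∝ 1/CL: fold-change = 1 / 0.1572 = 6.4.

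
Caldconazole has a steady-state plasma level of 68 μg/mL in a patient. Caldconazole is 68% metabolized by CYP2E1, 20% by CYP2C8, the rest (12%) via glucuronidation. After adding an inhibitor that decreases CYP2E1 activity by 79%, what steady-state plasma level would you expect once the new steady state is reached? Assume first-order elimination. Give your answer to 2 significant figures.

The CYP2E1 pathway (68% of clearance) falls to 0.21× activity: 0.68 × 0.21 = 0.1428.
CYP2C8 (20%) and the residual 12% are unaffected.
New clearance relative to baseline: 0.1428 + 0.2 + 0.12 = 0.4628.
New steady-state plasma level = baseline ÷ relative clearance = 68 / 0.4628 = 1.5 × 10² μg/mL.

1.5 × 10² μg/mL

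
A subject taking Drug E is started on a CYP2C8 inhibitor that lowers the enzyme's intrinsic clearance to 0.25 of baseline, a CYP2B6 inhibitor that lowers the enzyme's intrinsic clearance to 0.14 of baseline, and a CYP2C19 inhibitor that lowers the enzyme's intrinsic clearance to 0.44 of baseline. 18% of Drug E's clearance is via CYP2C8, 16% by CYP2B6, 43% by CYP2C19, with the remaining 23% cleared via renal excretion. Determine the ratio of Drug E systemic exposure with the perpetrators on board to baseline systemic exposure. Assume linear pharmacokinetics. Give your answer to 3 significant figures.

2.06

CYP2C8: 0.18 × 0.25 = 0.045
CYP2B6: 0.16 × 0.14 = 0.0224
CYP2C19: 0.43 × 0.44 = 0.1892
Other: 0.23 (unchanged)
Relative clearance = 0.045 + 0.0224 + 0.1892 + 0.23 = 0.4866.
Systemic exposure ∝ 1/CL: fold-change = 1 / 0.4866 = 2.06.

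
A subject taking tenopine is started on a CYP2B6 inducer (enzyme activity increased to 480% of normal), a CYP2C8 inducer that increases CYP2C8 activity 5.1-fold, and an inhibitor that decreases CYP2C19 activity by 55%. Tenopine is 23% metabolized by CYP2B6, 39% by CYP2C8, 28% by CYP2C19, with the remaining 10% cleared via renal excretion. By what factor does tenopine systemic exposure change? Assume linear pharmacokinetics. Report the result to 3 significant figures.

0.301

CYP2B6: 0.23 × 4.8 = 1.104
CYP2C8: 0.39 × 5.1 = 1.989
CYP2C19: 0.28 × 0.45 = 0.126
Other: 0.1 (unchanged)
New clearance relative to baseline: 1.104 + 1.989 + 0.126 + 0.1 = 3.319.
Systemic exposure ∝ 1/CL: fold-change = 1 / 3.319 = 0.301.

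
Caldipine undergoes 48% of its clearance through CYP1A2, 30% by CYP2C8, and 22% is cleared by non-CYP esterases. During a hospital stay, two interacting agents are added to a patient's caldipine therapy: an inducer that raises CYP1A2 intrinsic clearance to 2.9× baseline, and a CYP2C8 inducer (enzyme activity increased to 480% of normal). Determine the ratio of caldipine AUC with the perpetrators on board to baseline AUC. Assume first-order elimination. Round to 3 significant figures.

The CYP1A2 pathway (48% of clearance) rises to 2.9× activity: 0.48 × 2.9 = 1.392.
The CYP2C8 pathway (30% of clearance) increases to 4.8× activity: 0.3 × 4.8 = 1.44.
Non-CYP routes (22%) are unchanged.
New clearance relative to baseline: 1.392 + 1.44 + 0.22 = 3.052.
Because AUC varies inversely with clearance, the combined effect is 1 / 3.052 = 0.328.

0.328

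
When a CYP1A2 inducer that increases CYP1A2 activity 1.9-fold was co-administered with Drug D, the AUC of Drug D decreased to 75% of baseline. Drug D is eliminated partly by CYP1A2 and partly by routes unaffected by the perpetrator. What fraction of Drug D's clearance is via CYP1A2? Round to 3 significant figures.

0.370

Let fm be the CYP1A2 fraction. New clearance relative to baseline = fm × 1.9 + (1 − fm).
AUC ratio = 1 / (new CL fraction), so new CL fraction = 1 / 0.750 = 1.333.
fm × 1.9 + 1 − fm = 1.333  ⇒  fm × (1.9 − 1) = 0.3333  ⇒  fm = 0.370.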